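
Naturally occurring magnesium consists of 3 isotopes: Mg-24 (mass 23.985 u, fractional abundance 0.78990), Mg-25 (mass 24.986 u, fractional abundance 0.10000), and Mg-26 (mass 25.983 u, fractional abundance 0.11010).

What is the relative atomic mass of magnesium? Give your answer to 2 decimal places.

24.31 u

Ar = Σ fᵢ·mᵢ = 0.78990 × 23.985 + 0.10000 × 24.986 + 0.11010 × 25.983
= 18.9458 + 2.4986 + 2.8607 = 24.3051 u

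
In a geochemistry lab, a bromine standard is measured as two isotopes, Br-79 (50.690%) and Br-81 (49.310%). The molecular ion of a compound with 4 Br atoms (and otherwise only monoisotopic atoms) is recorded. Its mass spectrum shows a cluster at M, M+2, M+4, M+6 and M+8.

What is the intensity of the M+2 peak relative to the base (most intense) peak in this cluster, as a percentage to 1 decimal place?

Binomial terms of (0.50690 + 0.49310)^4: M 0.0660, M+2 0.2569, M+4 0.3749, M+6 0.2431, M+8 0.0591 → M+4 is the base peak.
P(M+4) = C(4,2) × 0.50690^2 × 0.49310^2 = 6 × 0.25694761 × 0.24314761 = 0.374857 (base)
P(M+2) = C(4,1) × 0.50690^3 × 0.49310^1 = 4 × 0.13024674 × 0.4931 = 0.256899
Relative intensity = 0.256899 / 0.374857 × 100 = 68.5

68.5%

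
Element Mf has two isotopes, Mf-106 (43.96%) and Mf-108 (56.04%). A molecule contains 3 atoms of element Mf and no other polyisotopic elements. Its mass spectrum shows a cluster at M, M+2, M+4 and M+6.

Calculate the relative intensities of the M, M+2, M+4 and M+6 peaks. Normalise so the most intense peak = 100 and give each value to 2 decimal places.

20.51 : 78.44 : 100.00 : 42.49

Expanding (0.4396 + 0.5604)^3:
P(M) = 0.4396^3 = 0.084952
P(M+2) = 3 × 0.4396^2 × 0.5604^1 = 0.324889
P(M+4) = 3 × 0.4396^1 × 0.5604^2 = 0.414167
P(M+6) = 0.5604^3 = 0.175993
The M+4 peak is largest (0.414167); scaling to 100 gives 20.51 : 78.44 : 100.00 : 42.49.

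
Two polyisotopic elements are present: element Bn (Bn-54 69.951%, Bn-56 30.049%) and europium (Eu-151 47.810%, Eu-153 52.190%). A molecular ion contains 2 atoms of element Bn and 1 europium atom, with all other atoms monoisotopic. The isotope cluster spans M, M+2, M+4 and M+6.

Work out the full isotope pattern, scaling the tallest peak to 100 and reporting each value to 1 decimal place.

Element Bn pattern (n=2): 0.48931424 : 0.42039152 : 0.09029424
Europium pattern (n=1): 0.4781 : 0.5219
Convolve the two distributions (both contribute in 2-u steps):
  M: 0.48931424×0.4781 = 0.233941
  M+2: 0.48931424×0.5219 + 0.42039152×0.4781 = 0.456362
  M+4: 0.42039152×0.5219 + 0.09029424×0.4781 = 0.262572
  M+6: 0.09029424×0.5219 = 0.047125
Scale to base peak (0.456362) = 100: 51.3 : 100.0 : 57.5 : 10.3

51.3 : 100.0 : 57.5 : 10.3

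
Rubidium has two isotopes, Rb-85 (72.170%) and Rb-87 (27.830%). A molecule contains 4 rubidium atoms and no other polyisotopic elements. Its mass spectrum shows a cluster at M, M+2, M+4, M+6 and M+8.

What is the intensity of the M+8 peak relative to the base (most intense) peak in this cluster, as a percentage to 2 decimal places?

1.43%

Binomial terms of (0.72170 + 0.27830)^4: M 0.2713, M+2 0.4184, M+4 0.2420, M+6 0.0622, M+8 0.0060 → M+2 is the base peak.
P(M+2) = C(4,1) × 0.72170^3 × 0.27830^1 = 4 × 0.37589809 × 0.2783 = 0.418450 (base)
P(M+8) = C(4,4) × 0.72170^0 × 0.27830^4 = 1 × 1.0000 × 0.00599864 = 0.005999
Relative intensity = 0.005999 / 0.418450 × 100 = 1.43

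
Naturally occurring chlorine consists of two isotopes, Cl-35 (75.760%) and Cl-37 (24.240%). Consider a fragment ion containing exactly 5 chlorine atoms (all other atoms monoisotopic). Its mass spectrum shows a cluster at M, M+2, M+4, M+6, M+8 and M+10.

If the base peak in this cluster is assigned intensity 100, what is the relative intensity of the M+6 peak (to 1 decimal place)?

20.5

Binomial terms of (0.75760 + 0.24240)^5: M 0.2496, M+2 0.3993, M+4 0.2555, M+6 0.0817, M+8 0.0131, M+10 0.0008 → M+2 is the base peak.
P(M+2) = C(5,1) × 0.75760^4 × 0.24240^1 = 5 × 0.32942751 × 0.2424 = 0.399266 (base)
P(M+6) = C(5,3) × 0.75760^2 × 0.24240^3 = 10 × 0.57395776 × 0.01424288 = 0.081748
Relative intensity = 0.081748 / 0.399266 × 100 = 20.5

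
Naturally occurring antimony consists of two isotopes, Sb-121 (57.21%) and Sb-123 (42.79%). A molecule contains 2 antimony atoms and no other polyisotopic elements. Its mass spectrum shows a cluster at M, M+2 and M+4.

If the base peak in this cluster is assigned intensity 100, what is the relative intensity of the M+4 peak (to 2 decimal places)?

Term probabilities: M 0.3273, M+2 0.4896, M+4 0.1831. Base peak = M+2.
P(M+2) = C(2,1) × 0.5721^1 × 0.4279^1 = 2 × 0.5721 × 0.4279 = 0.489603 (base)
P(M+4) = C(2,2) × 0.5721^0 × 0.4279^2 = 1 × 1.0000 × 0.18309841 = 0.183098
Relative intensity = 0.183098 / 0.489603 × 100 = 37.40

37.40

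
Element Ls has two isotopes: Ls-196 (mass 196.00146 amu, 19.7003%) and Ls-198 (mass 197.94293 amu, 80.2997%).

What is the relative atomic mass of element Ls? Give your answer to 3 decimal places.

197.560 amu

Average mass = Σ (abundance × isotope mass) = 0.197003 × 196.00146 + 0.802997 × 197.94293
= 38.612876 + 158.947579 = 197.560455 amu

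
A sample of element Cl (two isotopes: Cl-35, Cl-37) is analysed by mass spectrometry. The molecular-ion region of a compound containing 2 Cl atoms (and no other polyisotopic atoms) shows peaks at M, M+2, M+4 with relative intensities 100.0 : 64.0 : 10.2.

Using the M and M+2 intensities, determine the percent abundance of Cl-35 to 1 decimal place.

75.8%

If p is the fraction of Cl that is Cl-35, then I(M+2)/I(M) = [C(2,1)·p^1·(1−p)] / p^2 = 2·(1−p)/p = 64.0/100.0 = 0.6400
(1−p)/p = 0.6400/2 = 0.3200  ⇒  p = 1/(1 + 0.3200) = 0.7576
Cl-35: 75.8%, Cl-37: 24.2%.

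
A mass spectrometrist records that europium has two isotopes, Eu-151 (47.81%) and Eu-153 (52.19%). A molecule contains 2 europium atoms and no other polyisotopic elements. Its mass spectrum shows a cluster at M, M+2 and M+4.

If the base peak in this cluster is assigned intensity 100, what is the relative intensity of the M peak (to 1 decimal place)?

45.8

Binomial terms of (0.4781 + 0.5219)^2: M 0.2286, M+2 0.4990, M+4 0.2724 → M+2 is the base peak.
P(M+2) = C(2,1) × 0.4781^1 × 0.5219^1 = 2 × 0.4781 × 0.5219 = 0.499041 (base)
P(M) = C(2,0) × 0.4781^2 × 0.5219^0 = 1 × 0.22857961 × 1.0000 = 0.228580
Relative intensity = 0.228580 / 0.499041 × 100 = 45.8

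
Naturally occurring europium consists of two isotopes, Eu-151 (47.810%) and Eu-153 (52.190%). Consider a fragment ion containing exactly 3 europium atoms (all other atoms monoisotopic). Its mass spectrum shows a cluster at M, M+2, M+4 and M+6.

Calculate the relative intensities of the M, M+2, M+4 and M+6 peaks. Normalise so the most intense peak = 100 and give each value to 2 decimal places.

27.97 : 91.61 : 100.00 : 36.39

Expanding (0.47810 + 0.52190)^3:
P(M) = 0.47810^3 = 0.109284
P(M+2) = 3 × 0.47810^2 × 0.52190^1 = 0.357887
P(M+4) = 3 × 0.47810^1 × 0.52190^2 = 0.390674
P(M+6) = 0.52190^3 = 0.142155
The M+4 peak is largest (0.390674); scaling to 100 gives 27.97 : 91.61 : 100.00 : 36.39.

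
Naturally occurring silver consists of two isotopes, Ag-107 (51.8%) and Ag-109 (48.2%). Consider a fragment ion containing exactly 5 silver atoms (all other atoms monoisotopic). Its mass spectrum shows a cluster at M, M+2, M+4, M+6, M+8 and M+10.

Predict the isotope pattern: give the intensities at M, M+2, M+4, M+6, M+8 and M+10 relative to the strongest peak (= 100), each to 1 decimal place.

Expanding (0.518 + 0.482)^5:
P(M) = 0.518^5 = 0.037295
P(M+2) = 5 × 0.518^4 × 0.482^1 = 0.173515
P(M+4) = 10 × 0.518^3 × 0.482^2 = 0.322911
P(M+6) = 10 × 0.518^2 × 0.482^3 = 0.300470
P(M+8) = 5 × 0.518^1 × 0.482^4 = 0.139794
P(M+10) = 0.482^5 = 0.026016
The M+4 peak is largest (0.322911); scaling to 100 gives 11.5 : 53.7 : 100.0 : 93.1 : 43.3 : 8.1.

11.5 : 53.7 : 100.0 : 93.1 : 43.3 : 8.1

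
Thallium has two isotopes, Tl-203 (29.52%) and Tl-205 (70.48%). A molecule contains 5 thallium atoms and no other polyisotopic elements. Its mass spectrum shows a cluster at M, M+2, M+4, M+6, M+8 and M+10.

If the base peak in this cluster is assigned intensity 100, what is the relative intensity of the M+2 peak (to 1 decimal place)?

7.3

Term probabilities: M 0.0022, M+2 0.0268, M+4 0.1278, M+6 0.3051, M+8 0.3642, M+10 0.1739. Base peak = M+8.
P(M+8) = C(5,4) × 0.2952^1 × 0.7048^4 = 5 × 0.2952 × 0.24675365 = 0.364208 (base)
P(M+2) = C(5,1) × 0.2952^4 × 0.7048^1 = 5 × 0.00759391 × 0.7048 = 0.026761
Relative intensity = 0.026761 / 0.364208 × 100 = 7.3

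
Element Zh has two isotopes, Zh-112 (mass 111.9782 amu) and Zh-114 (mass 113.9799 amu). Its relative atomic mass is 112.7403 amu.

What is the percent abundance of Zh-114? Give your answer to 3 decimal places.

38.073%

Let x be the fractional abundance of Zh-112; then Zh-114 has abundance 1 − x.
111.9782·x + 113.9799·(1 − x) = 112.7403
(111.9782 − 113.9799)·x = 112.7403 − 113.9799
x = -1.2396 / -2.0017 = 0.61927 → 61.927% Zh-112, 38.073% Zh-114.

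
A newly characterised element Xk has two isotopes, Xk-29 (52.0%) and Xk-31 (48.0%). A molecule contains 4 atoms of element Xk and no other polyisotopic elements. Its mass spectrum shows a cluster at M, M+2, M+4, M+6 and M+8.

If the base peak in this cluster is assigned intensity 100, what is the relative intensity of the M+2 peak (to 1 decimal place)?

Binomial terms of (0.520 + 0.480)^4: M 0.0731, M+2 0.2700, M+4 0.3738, M+6 0.2300, M+8 0.0531 → M+4 is the base peak.
P(M+4) = C(4,2) × 0.520^2 × 0.480^2 = 6 × 0.2704 × 0.2304 = 0.373801 (base)
P(M+2) = C(4,1) × 0.520^3 × 0.480^1 = 4 × 0.140608 × 0.4800 = 0.269967
Relative intensity = 0.269967 / 0.373801 × 100 = 72.2

72.2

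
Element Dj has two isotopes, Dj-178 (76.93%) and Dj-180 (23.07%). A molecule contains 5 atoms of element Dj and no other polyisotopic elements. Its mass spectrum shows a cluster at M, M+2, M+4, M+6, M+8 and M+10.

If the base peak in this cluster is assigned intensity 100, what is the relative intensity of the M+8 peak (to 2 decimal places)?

2.70

Term probabilities: M 0.2695, M+2 0.4040, M+4 0.2423, M+6 0.0727, M+8 0.0109, M+10 0.0007. Base peak = M+2.
P(M+2) = C(5,1) × 0.7693^4 × 0.2307^1 = 5 × 0.35025386 × 0.2307 = 0.404018 (base)
P(M+8) = C(5,4) × 0.7693^1 × 0.2307^4 = 5 × 0.7693 × 0.00283263 = 0.010896
Relative intensity = 0.010896 / 0.404018 × 100 = 2.70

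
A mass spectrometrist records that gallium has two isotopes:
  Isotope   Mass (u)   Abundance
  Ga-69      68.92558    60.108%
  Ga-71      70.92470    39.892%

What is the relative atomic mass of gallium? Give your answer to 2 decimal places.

69.72 u

Weight each isotope mass by its fractional abundance: 0.60108 × 68.92558 + 0.39892 × 70.92470
= 41.429788 + 28.293281 = 69.723069 u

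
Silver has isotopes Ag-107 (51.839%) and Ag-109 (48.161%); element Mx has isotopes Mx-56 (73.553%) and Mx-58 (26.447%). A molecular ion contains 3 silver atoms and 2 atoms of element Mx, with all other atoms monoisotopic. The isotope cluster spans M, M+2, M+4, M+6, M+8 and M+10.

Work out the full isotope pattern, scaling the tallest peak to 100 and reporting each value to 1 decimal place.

Silver pattern (n=3): 0.13930601 : 0.38826655 : 0.36071887 : 0.11170857
Element Mx pattern (n=2): 0.54100438 : 0.38905124 : 0.06994438
Convolve the two distributions (both contribute in 2-u steps):
  M: 0.13930601×0.54100438 = 0.075365
  M+2: 0.13930601×0.38905124 + 0.38826655×0.54100438 = 0.264251
  M+4: 0.13930601×0.06994438 + 0.38826655×0.38905124 + 0.36071887×0.54100438 = 0.355950
  M+6: 0.38826655×0.06994438 + 0.36071887×0.38905124 + 0.11170857×0.54100438 = 0.227930
  M+8: 0.36071887×0.06994438 + 0.11170857×0.38905124 = 0.068691
  M+10: 0.11170857×0.06994438 = 0.007813
Scale to base peak (0.355950) = 100: 21.2 : 74.2 : 100.0 : 64.0 : 19.3 : 2.2

21.2 : 74.2 : 100.0 : 64.0 : 19.3 : 2.2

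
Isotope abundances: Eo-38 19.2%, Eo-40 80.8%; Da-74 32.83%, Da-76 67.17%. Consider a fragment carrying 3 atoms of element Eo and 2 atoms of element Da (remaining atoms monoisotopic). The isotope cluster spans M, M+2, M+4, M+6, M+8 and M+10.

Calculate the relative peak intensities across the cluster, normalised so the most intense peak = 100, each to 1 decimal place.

0.2 : 3.2 : 20.7 : 65.4 : 100.0 : 59.2

Element Eo pattern (n=3): 0.00707789 : 0.08935834 : 0.37604966 : 0.52751411
Element Da pattern (n=2): 0.10778089 : 0.44103822 : 0.45118089
Convolve the two distributions (both contribute in 2-u steps):
  M: 0.00707789×0.10778089 = 0.000763
  M+2: 0.00707789×0.44103822 + 0.08935834×0.10778089 = 0.012753
  M+4: 0.00707789×0.45118089 + 0.08935834×0.44103822 + 0.37604966×0.10778089 = 0.083135
  M+6: 0.08935834×0.45118089 + 0.37604966×0.44103822 + 0.52751411×0.10778089 = 0.263025
  M+8: 0.37604966×0.45118089 + 0.52751411×0.44103822 = 0.402320
  M+10: 0.52751411×0.45118089 = 0.238004
Scale to base peak (0.402320) = 100: 0.2 : 3.2 : 20.7 : 65.4 : 100.0 : 59.2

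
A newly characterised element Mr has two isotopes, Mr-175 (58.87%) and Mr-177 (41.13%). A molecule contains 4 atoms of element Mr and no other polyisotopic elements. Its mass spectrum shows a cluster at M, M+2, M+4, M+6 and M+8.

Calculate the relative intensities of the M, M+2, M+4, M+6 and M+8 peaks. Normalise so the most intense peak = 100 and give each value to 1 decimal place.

The 4 Mr atoms are independent, so intensities follow the terms of (0.5887 + 0.4113)^4.
P(M) = 0.5887^4 = 0.120109
P(M+2) = 4 × 0.5887^3 × 0.4113^1 = 0.335661
P(M+4) = 6 × 0.5887^2 × 0.4113^2 = 0.351768
P(M+6) = 4 × 0.5887^1 × 0.4113^3 = 0.163844
P(M+8) = 0.4113^4 = 0.028618
The M+4 peak is largest (0.351768); scaling to 100 gives 34.1 : 95.4 : 100.0 : 46.6 : 8.1.

34.1 : 95.4 : 100.0 : 46.6 : 8.1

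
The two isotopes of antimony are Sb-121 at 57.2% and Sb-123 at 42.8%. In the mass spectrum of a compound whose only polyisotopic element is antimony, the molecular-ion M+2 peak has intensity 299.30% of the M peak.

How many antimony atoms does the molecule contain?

4

With n Sb atoms, P(M+2)/P(M) = C(n,1)·p^(n−1)q / p^n = n·q/p = n · 0.428/0.572.
n = 2.9930 × 0.572/0.428 = 4.00 ≈ 4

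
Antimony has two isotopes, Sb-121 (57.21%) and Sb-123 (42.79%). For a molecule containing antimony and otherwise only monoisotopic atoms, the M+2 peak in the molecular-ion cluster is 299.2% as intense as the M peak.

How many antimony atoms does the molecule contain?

With n Sb atoms, P(M+2)/P(M) = C(n,1)·p^(n−1)q / p^n = n·q/p = n · 0.4279/0.5721.
n = 2.992 × 0.5721/0.4279 = 4.00 ≈ 4

4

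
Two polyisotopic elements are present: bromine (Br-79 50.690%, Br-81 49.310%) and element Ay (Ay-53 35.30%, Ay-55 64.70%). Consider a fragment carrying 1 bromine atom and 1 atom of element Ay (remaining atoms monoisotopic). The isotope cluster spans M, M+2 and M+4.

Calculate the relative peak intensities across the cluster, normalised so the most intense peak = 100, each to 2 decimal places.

Bromine pattern (n=1): 0.5069 : 0.4931
Element Ay pattern (n=1): 0.3530 : 0.6470
Convolve the two distributions (both contribute in 2-u steps):
  M: 0.5069×0.3530 = 0.178936
  M+2: 0.5069×0.6470 + 0.4931×0.3530 = 0.502029
  M+4: 0.4931×0.6470 = 0.319036
Scale to base peak (0.502029) = 100: 35.64 : 100.00 : 63.55

35.64 : 100.00 : 63.55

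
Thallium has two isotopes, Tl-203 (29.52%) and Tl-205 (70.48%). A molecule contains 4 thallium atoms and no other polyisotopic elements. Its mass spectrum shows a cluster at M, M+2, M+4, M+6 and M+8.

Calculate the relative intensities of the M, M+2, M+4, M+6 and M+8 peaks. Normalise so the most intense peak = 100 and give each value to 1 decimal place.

1.8 : 17.5 : 62.8 : 100.0 : 59.7

Expanding (0.2952 + 0.7048)^4:
P(M) = 0.2952^4 = 0.007594
P(M+2) = 4 × 0.2952^3 × 0.7048^1 = 0.072523
P(M+4) = 6 × 0.2952^2 × 0.7048^2 = 0.259726
P(M+6) = 4 × 0.2952^1 × 0.7048^3 = 0.413403
P(M+8) = 0.7048^4 = 0.246754
The M+6 peak is largest (0.413403); scaling to 100 gives 1.8 : 17.5 : 62.8 : 100.0 : 59.7.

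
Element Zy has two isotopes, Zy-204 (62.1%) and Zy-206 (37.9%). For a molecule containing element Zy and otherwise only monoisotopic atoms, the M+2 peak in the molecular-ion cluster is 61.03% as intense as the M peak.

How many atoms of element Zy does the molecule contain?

The M+2/M ratio from n Zy atoms is n · q/p = n · 0.379/0.621.
n = 0.6103 × 0.621/0.379 = 1.00 ≈ 1

1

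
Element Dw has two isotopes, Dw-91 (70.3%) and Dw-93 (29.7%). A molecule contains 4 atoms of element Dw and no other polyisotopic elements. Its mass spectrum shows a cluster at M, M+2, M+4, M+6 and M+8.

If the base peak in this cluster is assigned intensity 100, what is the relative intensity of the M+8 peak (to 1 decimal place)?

(0.703 + 0.297)^4 gives M 0.2442, M+2 0.4127, M+4 0.2616, M+6 0.0737, M+8 0.0078; the largest is M+2.
P(M+2) = C(4,1) × 0.703^3 × 0.297^1 = 4 × 0.34742893 × 0.2970 = 0.412746 (base)
P(M+8) = C(4,4) × 0.703^0 × 0.297^4 = 1 × 1.0000 × 0.00778083 = 0.007781
Relative intensity = 0.007781 / 0.412746 × 100 = 1.9

1.9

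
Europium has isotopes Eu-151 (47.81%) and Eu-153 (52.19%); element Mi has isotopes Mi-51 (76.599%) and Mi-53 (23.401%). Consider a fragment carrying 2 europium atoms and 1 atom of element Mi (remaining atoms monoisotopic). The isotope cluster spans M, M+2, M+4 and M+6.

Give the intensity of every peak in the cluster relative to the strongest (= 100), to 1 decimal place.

Europium pattern (n=2): 0.22857961 : 0.49904078 : 0.27237961
Element Mi pattern (n=1): 0.76599 : 0.23401
Convolve the two distributions (both contribute in 2-u steps):
  M: 0.22857961×0.76599 = 0.175090
  M+2: 0.22857961×0.23401 + 0.49904078×0.76599 = 0.435750
  M+4: 0.49904078×0.23401 + 0.27237961×0.76599 = 0.325421
  M+6: 0.27237961×0.23401 = 0.063740
Scale to base peak (0.435750) = 100: 40.2 : 100.0 : 74.7 : 14.6

40.2 : 100.0 : 74.7 : 14.6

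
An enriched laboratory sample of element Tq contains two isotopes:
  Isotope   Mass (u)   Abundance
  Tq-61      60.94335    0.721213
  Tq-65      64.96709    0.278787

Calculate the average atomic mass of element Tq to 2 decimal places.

62.07 u

Ar = Σ fᵢ·mᵢ = 0.721213 × 60.94335 + 0.278787 × 64.96709
= 43.953136 + 18.111980 = 62.065116 u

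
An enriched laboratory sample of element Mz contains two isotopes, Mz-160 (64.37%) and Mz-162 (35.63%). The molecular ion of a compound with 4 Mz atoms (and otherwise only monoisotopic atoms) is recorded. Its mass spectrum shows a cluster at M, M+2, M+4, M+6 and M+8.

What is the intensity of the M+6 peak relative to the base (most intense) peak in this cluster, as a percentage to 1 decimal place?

Binomial terms of (0.6437 + 0.3563)^4: M 0.1717, M+2 0.3801, M+4 0.3156, M+6 0.1165, M+8 0.0161 → M+2 is the base peak.
P(M+2) = C(4,1) × 0.6437^3 × 0.3563^1 = 4 × 0.2667169 × 0.3563 = 0.380125 (base)
P(M+6) = C(4,3) × 0.6437^1 × 0.3563^3 = 4 × 0.6437 × 0.04523217 = 0.116464
Relative intensity = 0.116464 / 0.380125 × 100 = 30.6

30.6%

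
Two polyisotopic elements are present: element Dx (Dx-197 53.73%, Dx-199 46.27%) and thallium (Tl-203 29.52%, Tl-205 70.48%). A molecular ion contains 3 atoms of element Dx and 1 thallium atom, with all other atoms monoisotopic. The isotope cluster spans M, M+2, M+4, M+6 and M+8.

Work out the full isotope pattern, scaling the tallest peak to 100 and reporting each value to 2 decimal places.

Element Dx pattern (n=3): 0.15511383 : 0.40073238 : 0.34509375 : 0.09906004
Thallium pattern (n=1): 0.2952 : 0.7048
Convolve the two distributions (both contribute in 2-u steps):
  M: 0.15511383×0.2952 = 0.045790
  M+2: 0.15511383×0.7048 + 0.40073238×0.2952 = 0.227620
  M+4: 0.40073238×0.7048 + 0.34509375×0.2952 = 0.384308
  M+6: 0.34509375×0.7048 + 0.09906004×0.2952 = 0.272465
  M+8: 0.09906004×0.7048 = 0.069818
Scale to base peak (0.384308) = 100: 11.91 : 59.23 : 100.00 : 70.90 : 18.17

11.91 : 59.23 : 100.00 : 70.90 : 18.17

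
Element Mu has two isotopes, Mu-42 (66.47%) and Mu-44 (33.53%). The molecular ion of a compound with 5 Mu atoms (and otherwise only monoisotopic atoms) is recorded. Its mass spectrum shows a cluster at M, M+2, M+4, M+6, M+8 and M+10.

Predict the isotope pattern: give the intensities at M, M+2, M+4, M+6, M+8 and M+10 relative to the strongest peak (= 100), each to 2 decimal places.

The 5 Mu atoms are independent, so intensities follow the terms of (0.6647 + 0.3353)^5.
P(M) = 0.6647^5 = 0.129756
P(M+2) = 5 × 0.6647^4 × 0.3353^1 = 0.327270
P(M+4) = 10 × 0.6647^3 × 0.3353^2 = 0.330175
P(M+6) = 10 × 0.6647^2 × 0.3353^3 = 0.166553
P(M+8) = 5 × 0.6647^1 × 0.3353^4 = 0.042008
P(M+10) = 0.3353^5 = 0.004238
The M+4 peak is largest (0.330175); scaling to 100 gives 39.30 : 99.12 : 100.00 : 50.44 : 12.72 : 1.28.

39.30 : 99.12 : 100.00 : 50.44 : 12.72 : 1.28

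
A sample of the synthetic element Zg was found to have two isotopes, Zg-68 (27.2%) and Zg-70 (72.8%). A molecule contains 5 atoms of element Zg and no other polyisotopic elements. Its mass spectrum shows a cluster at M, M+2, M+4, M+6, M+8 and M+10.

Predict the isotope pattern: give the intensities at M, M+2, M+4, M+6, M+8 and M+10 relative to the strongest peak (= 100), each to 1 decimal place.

0.4 : 5.2 : 27.9 : 74.7 : 100.0 : 53.5

Each Zg atom is independently Zg-68 (p = 0.272) or Zg-70 (q = 0.728); the cluster is the binomial expansion (p + q)^5.
P(M) = 0.272^5 = 0.001489
P(M+2) = 5 × 0.272^4 × 0.728^1 = 0.019924
P(M+4) = 10 × 0.272^3 × 0.728^2 = 0.106652
P(M+6) = 10 × 0.272^2 × 0.728^3 = 0.285451
P(M+8) = 5 × 0.272^1 × 0.728^4 = 0.382001
P(M+10) = 0.728^5 = 0.204483
The M+8 peak is largest (0.382001); scaling to 100 gives 0.4 : 5.2 : 27.9 : 74.7 : 100.0 : 53.5.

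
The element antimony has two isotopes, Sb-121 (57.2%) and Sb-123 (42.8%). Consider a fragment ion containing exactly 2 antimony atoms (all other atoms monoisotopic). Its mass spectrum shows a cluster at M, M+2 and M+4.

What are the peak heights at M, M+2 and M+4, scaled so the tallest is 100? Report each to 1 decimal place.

Each Sb atom is independently Sb-121 (p = 0.572) or Sb-123 (q = 0.428); the cluster is the binomial expansion (p + q)^2.
P(M) = 0.572^2 = 0.327184
P(M+2) = 2 × 0.572^1 × 0.428^1 = 0.489632
P(M+4) = 0.428^2 = 0.183184
The M+2 peak is largest (0.489632); scaling to 100 gives 66.8 : 100.0 : 37.4.

66.8 : 100.0 : 37.4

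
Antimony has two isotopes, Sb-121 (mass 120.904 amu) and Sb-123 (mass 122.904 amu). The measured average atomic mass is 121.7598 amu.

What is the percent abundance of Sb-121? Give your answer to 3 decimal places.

57.210%

Writing the weighted mean with unknown fraction x of Sb-121:
120.904·x + 122.904·(1 − x) = 121.7598
(120.904 − 122.904)·x = 121.7598 − 122.904
x = -1.1442 / -2.000 = 0.57210 → 57.210% Sb-121, 42.790% Sb-123.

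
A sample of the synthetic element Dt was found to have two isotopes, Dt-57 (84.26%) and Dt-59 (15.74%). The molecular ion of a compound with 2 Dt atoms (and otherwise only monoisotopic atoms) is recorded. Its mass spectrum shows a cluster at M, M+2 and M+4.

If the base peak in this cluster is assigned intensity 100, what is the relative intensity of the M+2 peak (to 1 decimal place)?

Binomial terms of (0.8426 + 0.1574)^2: M 0.7100, M+2 0.2653, M+4 0.0248 → M is the base peak.
P(M) = C(2,0) × 0.8426^2 × 0.1574^0 = 1 × 0.70997476 × 1.0000 = 0.709975 (base)
P(M+2) = C(2,1) × 0.8426^1 × 0.1574^1 = 2 × 0.8426 × 0.1574 = 0.265250
Relative intensity = 0.265250 / 0.709975 × 100 = 37.4

37.4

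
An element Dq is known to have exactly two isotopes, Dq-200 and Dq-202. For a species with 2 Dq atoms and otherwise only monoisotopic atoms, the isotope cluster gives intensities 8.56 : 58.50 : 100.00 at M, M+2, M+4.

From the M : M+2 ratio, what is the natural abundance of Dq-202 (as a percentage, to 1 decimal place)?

77.4%

Write p for the Dq-200 fraction. I(M+2)/I(M) = [C(2,1)·p^1·(1−p)] / p^2 = 2·(1−p)/p = 58.50/8.56 = 6.8341
(1−p)/p = 6.8341/2 = 3.4171  ⇒  p = 1/(1 + 3.4171) = 0.2264
Dq-200: 22.6%, Dq-202: 77.4%.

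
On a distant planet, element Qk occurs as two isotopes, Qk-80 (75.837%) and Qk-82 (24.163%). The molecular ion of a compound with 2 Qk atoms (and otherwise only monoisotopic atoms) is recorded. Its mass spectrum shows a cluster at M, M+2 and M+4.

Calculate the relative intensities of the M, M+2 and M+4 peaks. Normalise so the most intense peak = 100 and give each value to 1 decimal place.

100.0 : 63.7 : 10.2

Expanding (0.75837 + 0.24163)^2:
P(M) = 0.75837^2 = 0.575125
P(M+2) = 2 × 0.75837^1 × 0.24163^1 = 0.366490
P(M+4) = 0.24163^2 = 0.058385
The M peak is largest (0.575125); scaling to 100 gives 100.0 : 63.7 : 10.2.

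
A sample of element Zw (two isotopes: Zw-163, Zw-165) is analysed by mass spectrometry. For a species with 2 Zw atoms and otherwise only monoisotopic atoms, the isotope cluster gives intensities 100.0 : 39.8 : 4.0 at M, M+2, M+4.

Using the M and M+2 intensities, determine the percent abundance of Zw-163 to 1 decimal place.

If p is the fraction of Zw that is Zw-163, then I(M+2)/I(M) = [C(2,1)·p^1·(1−p)] / p^2 = 2·(1−p)/p = 39.8/100.0 = 0.3980
(1−p)/p = 0.3980/2 = 0.1990  ⇒  p = 1/(1 + 0.1990) = 0.8340
Zw-163: 83.4%, Zw-165: 16.6%.

83.4%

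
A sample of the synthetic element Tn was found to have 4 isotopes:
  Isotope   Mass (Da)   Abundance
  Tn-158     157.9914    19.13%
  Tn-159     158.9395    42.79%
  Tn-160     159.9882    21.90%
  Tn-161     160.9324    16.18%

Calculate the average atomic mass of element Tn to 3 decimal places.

159.310 Da

Ar = Σ fᵢ·mᵢ = 0.1913 × 157.9914 + 0.4279 × 158.9395 + 0.2190 × 159.9882 + 0.1618 × 160.9324
= 30.22375 + 68.01021 + 35.03742 + 26.03886 = 159.31024 Da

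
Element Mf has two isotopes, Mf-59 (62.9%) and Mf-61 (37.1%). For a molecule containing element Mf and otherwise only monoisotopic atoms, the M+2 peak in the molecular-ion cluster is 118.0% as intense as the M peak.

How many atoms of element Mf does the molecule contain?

The M+2/M ratio from n Mf atoms is n · q/p = n · 0.371/0.629.
n = 1.180 × 0.629/0.371 = 2.00 ≈ 2

2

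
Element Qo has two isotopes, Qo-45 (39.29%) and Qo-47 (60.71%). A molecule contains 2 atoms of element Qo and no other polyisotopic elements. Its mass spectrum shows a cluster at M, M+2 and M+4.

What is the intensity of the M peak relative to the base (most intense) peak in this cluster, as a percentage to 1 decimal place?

32.4%

Term probabilities: M 0.1544, M+2 0.4771, M+4 0.3686. Base peak = M+2.
P(M+2) = C(2,1) × 0.3929^1 × 0.6071^1 = 2 × 0.3929 × 0.6071 = 0.477059 (base)
P(M) = C(2,0) × 0.3929^2 × 0.6071^0 = 1 × 0.15437041 × 1.0000 = 0.154370
Relative intensity = 0.154370 / 0.477059 × 100 = 32.4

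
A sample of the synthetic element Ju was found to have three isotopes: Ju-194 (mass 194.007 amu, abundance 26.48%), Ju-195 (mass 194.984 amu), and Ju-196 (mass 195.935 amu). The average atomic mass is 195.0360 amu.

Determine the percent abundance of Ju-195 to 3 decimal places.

Let x and y be the fractions of Ju-195 and Ju-196. Then x + y = 1 − 0.2648 = 0.7352 and 194.984x + 195.935y = 195.0360 − 0.2648×194.007 = 143.6629464.
Substituting: 194.984x + 195.935(0.7352 − x) = 143.6629464
(194.984 − 195.935)x = -0.3884656  ⇒  x = 0.40848, y = 0.32672
Ju-195: 40.848%, Ju-196: 32.672%.

40.848%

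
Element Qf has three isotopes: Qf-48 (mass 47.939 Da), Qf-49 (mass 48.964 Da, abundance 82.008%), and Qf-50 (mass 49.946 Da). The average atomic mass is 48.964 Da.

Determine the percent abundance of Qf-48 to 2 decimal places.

8.80%

The remaining 17.992% is split between Qf-48 (fraction x) and Qf-50 (fraction 0.17992 − x).
Substituting: 47.939x + 49.946(0.17992 − x) = 8.80960288
(47.939 − 49.946)x = -0.17668144  ⇒  x = 0.08803, y = 0.09189
Qf-48: 8.80%, Qf-50: 9.19%.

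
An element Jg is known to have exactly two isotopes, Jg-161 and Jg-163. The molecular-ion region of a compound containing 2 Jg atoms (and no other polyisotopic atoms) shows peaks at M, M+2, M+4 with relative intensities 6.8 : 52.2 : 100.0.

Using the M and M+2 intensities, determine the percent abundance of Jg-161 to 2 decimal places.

20.67%

If p is the fraction of Jg that is Jg-161, then I(M+2)/I(M) = [C(2,1)·p^1·(1−p)] / p^2 = 2·(1−p)/p = 52.2/6.8 = 7.6765
(1−p)/p = 7.6765/2 = 3.8382  ⇒  p = 1/(1 + 3.8382) = 0.2067
Jg-161: 20.67%, Jg-163: 79.33%.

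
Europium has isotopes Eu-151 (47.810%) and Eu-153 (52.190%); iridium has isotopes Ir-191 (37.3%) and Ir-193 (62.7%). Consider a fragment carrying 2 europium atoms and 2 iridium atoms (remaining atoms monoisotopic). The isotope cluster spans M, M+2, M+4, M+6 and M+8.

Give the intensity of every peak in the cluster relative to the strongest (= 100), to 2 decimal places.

8.81 : 48.83 : 100.00 : 89.59 : 29.65

Europium pattern (n=2): 0.22857961 : 0.49904078 : 0.27237961
Iridium pattern (n=2): 0.139129 : 0.467742 : 0.393129
Convolve the two distributions (both contribute in 2-u steps):
  M: 0.22857961×0.139129 = 0.031802
  M+2: 0.22857961×0.467742 + 0.49904078×0.139129 = 0.176347
  M+4: 0.22857961×0.393129 + 0.49904078×0.467742 + 0.27237961×0.139129 = 0.361180
  M+6: 0.49904078×0.393129 + 0.27237961×0.467742 = 0.323591
  M+8: 0.27237961×0.393129 = 0.107080
Scale to base peak (0.361180) = 100: 8.81 : 48.83 : 100.00 : 89.59 : 29.65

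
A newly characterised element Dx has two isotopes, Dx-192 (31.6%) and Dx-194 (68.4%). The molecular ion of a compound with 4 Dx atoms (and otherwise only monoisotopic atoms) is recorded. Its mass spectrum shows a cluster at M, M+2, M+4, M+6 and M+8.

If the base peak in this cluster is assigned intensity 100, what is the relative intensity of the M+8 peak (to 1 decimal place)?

(0.316 + 0.684)^4 gives M 0.0100, M+2 0.0863, M+4 0.2803, M+6 0.4045, M+8 0.2189; the largest is M+6.
P(M+6) = C(4,3) × 0.316^1 × 0.684^3 = 4 × 0.3160 × 0.3200135 = 0.404497 (base)
P(M+8) = C(4,4) × 0.316^0 × 0.684^4 = 1 × 1.0000 × 0.21888924 = 0.218889
Relative intensity = 0.218889 / 0.404497 × 100 = 54.1

54.1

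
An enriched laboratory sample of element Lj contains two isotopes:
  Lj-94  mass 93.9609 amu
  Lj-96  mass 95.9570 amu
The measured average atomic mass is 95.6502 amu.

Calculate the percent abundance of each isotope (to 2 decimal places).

Let x be the fractional abundance of Lj-94; then Lj-96 has abundance 1 − x.
93.9609·x + 95.9570·(1 − x) = 95.6502
(93.9609 − 95.9570)·x = 95.6502 − 95.9570
x = -0.3068 / -1.9961 = 0.15370 → 15.37% Lj-94, 84.63% Lj-96.

Lj-94: 15.37%, Lj-96: 84.63%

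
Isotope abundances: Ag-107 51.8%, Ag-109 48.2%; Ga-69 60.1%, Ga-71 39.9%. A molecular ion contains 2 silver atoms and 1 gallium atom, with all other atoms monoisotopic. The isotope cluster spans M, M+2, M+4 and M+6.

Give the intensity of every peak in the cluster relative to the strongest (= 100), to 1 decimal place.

39.6 : 100.0 : 83.2 : 22.8

Silver pattern (n=2): 0.268324 : 0.499352 : 0.232324
Gallium pattern (n=1): 0.6010 : 0.3990
Convolve the two distributions (both contribute in 2-u steps):
  M: 0.268324×0.6010 = 0.161263
  M+2: 0.268324×0.3990 + 0.499352×0.6010 = 0.407172
  M+4: 0.499352×0.3990 + 0.232324×0.6010 = 0.338868
  M+6: 0.232324×0.3990 = 0.092697
Scale to base peak (0.407172) = 100: 39.6 : 100.0 : 83.2 : 22.8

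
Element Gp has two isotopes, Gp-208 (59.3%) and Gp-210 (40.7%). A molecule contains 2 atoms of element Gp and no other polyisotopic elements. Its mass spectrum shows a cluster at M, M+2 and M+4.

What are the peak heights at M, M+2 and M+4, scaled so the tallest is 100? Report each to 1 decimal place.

72.9 : 100.0 : 34.3

The 2 Gp atoms are independent, so intensities follow the terms of (0.593 + 0.407)^2.
P(M) = 0.593^2 = 0.351649
P(M+2) = 2 × 0.593^1 × 0.407^1 = 0.482702
P(M+4) = 0.407^2 = 0.165649
The M+2 peak is largest (0.482702); scaling to 100 gives 72.9 : 100.0 : 34.3.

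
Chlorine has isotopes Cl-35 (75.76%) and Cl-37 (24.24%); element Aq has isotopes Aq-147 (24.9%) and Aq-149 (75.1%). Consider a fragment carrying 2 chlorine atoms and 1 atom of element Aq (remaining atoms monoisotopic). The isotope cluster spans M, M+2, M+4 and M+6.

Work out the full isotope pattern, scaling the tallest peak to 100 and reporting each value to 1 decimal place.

Chlorine pattern (n=2): 0.57395776 : 0.36728448 : 0.05875776
Element Aq pattern (n=1): 0.2490 : 0.7510
Convolve the two distributions (both contribute in 2-u steps):
  M: 0.57395776×0.2490 = 0.142915
  M+2: 0.57395776×0.7510 + 0.36728448×0.2490 = 0.522496
  M+4: 0.36728448×0.7510 + 0.05875776×0.2490 = 0.290461
  M+6: 0.05875776×0.7510 = 0.044127
Scale to base peak (0.522496) = 100: 27.4 : 100.0 : 55.6 : 8.4

27.4 : 100.0 : 55.6 : 8.4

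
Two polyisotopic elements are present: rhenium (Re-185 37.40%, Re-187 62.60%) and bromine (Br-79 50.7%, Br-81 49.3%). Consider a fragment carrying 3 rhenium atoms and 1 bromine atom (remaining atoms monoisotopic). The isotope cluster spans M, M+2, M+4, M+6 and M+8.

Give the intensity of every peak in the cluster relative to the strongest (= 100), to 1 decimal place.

Rhenium pattern (n=3): 0.05231362 : 0.26268713 : 0.43968487 : 0.24531438
Bromine pattern (n=1): 0.5070 : 0.4930
Convolve the two distributions (both contribute in 2-u steps):
  M: 0.05231362×0.5070 = 0.026523
  M+2: 0.05231362×0.4930 + 0.26268713×0.5070 = 0.158973
  M+4: 0.26268713×0.4930 + 0.43968487×0.5070 = 0.352425
  M+6: 0.43968487×0.4930 + 0.24531438×0.5070 = 0.341139
  M+8: 0.24531438×0.4930 = 0.120940
Scale to base peak (0.352425) = 100: 7.5 : 45.1 : 100.0 : 96.8 : 34.3

7.5 : 45.1 : 100.0 : 96.8 : 34.3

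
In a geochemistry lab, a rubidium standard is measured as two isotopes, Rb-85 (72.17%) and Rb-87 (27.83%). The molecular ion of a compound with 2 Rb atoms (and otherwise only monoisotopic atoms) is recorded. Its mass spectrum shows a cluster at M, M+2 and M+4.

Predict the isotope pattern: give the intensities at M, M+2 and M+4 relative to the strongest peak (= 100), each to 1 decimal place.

100.0 : 77.1 : 14.9

Each Rb atom is independently Rb-85 (p = 0.7217) or Rb-87 (q = 0.2783); the cluster is the binomial expansion (p + q)^2.
P(M) = 0.7217^2 = 0.520851
P(M+2) = 2 × 0.7217^1 × 0.2783^1 = 0.401698
P(M+4) = 0.2783^2 = 0.077451
The M peak is largest (0.520851); scaling to 100 gives 100.0 : 77.1 : 14.9.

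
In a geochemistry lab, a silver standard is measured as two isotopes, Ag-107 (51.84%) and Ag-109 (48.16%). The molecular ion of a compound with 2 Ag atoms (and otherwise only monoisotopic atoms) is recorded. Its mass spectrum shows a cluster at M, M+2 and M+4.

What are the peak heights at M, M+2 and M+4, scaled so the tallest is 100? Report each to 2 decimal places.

53.82 : 100.00 : 46.45

Each Ag atom is independently Ag-107 (p = 0.5184) or Ag-109 (q = 0.4816); the cluster is the binomial expansion (p + q)^2.
P(M) = 0.5184^2 = 0.268739
P(M+2) = 2 × 0.5184^1 × 0.4816^1 = 0.499323
P(M+4) = 0.4816^2 = 0.231939
The M+2 peak is largest (0.499323); scaling to 100 gives 53.82 : 100.00 : 46.45.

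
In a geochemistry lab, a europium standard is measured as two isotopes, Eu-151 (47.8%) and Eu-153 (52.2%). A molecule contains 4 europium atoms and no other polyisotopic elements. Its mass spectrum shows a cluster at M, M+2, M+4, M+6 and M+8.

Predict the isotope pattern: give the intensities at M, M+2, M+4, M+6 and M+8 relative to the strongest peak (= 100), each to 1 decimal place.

14.0 : 61.0 : 100.0 : 72.8 : 19.9

The 4 Eu atoms are independent, so intensities follow the terms of (0.478 + 0.522)^4.
P(M) = 0.478^4 = 0.052205
P(M+2) = 4 × 0.478^3 × 0.522^1 = 0.228042
P(M+4) = 6 × 0.478^2 × 0.522^2 = 0.373549
P(M+6) = 4 × 0.478^1 × 0.522^3 = 0.271956
P(M+8) = 0.522^4 = 0.074248
The M+4 peak is largest (0.373549); scaling to 100 gives 14.0 : 61.0 : 100.0 : 72.8 : 19.9.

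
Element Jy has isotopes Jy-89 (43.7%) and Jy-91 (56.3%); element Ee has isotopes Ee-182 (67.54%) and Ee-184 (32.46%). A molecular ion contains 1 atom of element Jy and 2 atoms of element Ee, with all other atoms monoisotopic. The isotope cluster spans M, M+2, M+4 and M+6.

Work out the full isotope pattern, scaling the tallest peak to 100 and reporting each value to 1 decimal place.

44.5 : 100.0 : 65.3 : 13.2

Element Jy pattern (n=1): 0.4370 : 0.5630
Element Ee pattern (n=2): 0.45616516 : 0.43846968 : 0.10536516
Convolve the two distributions (both contribute in 2-u steps):
  M: 0.4370×0.45616516 = 0.199344
  M+2: 0.4370×0.43846968 + 0.5630×0.45616516 = 0.448432
  M+4: 0.4370×0.10536516 + 0.5630×0.43846968 = 0.292903
  M+6: 0.5630×0.10536516 = 0.059321
Scale to base peak (0.448432) = 100: 44.5 : 100.0 : 65.3 : 13.2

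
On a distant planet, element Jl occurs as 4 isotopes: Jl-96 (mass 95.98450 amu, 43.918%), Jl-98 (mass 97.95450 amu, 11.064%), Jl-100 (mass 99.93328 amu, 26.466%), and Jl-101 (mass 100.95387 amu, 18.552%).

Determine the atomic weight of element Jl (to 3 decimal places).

Ar = Σ fᵢ·mᵢ = 0.43918 × 95.98450 + 0.11064 × 97.95450 + 0.26466 × 99.93328 + 0.18552 × 100.95387
= 42.154473 + 10.837686 + 26.448342 + 18.728962 = 98.169463 amu

98.169 amu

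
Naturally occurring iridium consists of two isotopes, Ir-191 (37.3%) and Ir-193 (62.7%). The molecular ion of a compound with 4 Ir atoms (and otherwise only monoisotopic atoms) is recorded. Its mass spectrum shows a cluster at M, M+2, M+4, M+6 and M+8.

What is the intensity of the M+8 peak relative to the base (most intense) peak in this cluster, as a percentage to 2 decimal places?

Binomial terms of (0.373 + 0.627)^4: M 0.0194, M+2 0.1302, M+4 0.3282, M+6 0.3678, M+8 0.1546 → M+6 is the base peak.
P(M+6) = C(4,3) × 0.373^1 × 0.627^3 = 4 × 0.3730 × 0.24649188 = 0.367766 (base)
P(M+8) = C(4,4) × 0.373^0 × 0.627^4 = 1 × 1.0000 × 0.15455041 = 0.154550
Relative intensity = 0.154550 / 0.367766 × 100 = 42.02

42.02%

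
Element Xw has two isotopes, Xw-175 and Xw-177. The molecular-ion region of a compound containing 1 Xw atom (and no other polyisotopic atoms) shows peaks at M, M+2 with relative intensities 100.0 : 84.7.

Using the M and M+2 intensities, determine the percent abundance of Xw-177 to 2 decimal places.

Write p for the Xw-175 fraction. I(M+2)/I(M) = [C(1,1)·p^0·(1−p)] / p^1 = 1·(1−p)/p = 84.7/100.0 = 0.8470
(1−p)/p = 0.8470/1 = 0.8470  ⇒  p = 1/(1 + 0.8470) = 0.5414
Xw-175: 54.14%, Xw-177: 45.86%.

45.86%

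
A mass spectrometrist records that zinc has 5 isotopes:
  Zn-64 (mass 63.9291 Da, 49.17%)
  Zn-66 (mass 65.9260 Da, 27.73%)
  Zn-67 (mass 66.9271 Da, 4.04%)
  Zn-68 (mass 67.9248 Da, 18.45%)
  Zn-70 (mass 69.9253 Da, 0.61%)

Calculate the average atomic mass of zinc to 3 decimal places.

65.378 Da

Ar = Σ fᵢ·mᵢ = 0.4917 × 63.9291 + 0.2773 × 65.9260 + 0.0404 × 66.9271 + 0.1845 × 67.9248 + 0.0061 × 69.9253
= 31.43394 + 18.28128 + 2.70385 + 12.53213 + 0.42654 = 65.37774 Da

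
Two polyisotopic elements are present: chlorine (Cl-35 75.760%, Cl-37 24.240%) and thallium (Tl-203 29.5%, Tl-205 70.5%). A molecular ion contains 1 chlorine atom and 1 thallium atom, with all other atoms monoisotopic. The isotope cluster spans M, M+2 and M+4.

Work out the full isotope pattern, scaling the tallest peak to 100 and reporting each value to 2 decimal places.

Chlorine pattern (n=1): 0.7576 : 0.2424
Thallium pattern (n=1): 0.2950 : 0.7050
Convolve the two distributions (both contribute in 2-u steps):
  M: 0.7576×0.2950 = 0.223492
  M+2: 0.7576×0.7050 + 0.2424×0.2950 = 0.605616
  M+4: 0.2424×0.7050 = 0.170892
Scale to base peak (0.605616) = 100: 36.90 : 100.00 : 28.22

36.90 : 100.00 : 28.22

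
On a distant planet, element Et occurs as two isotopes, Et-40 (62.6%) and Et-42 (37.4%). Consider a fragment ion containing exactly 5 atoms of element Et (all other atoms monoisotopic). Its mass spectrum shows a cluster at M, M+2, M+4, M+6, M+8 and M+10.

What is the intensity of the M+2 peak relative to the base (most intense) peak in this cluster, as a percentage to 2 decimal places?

83.69%

Binomial terms of (0.626 + 0.374)^5: M 0.0961, M+2 0.2872, M+4 0.3431, M+6 0.2050, M+8 0.0612, M+10 0.0073 → M+4 is the base peak.
P(M+4) = C(5,2) × 0.626^3 × 0.374^2 = 10 × 0.24531438 × 0.139876 = 0.343136 (base)
P(M+2) = C(5,1) × 0.626^4 × 0.374^1 = 5 × 0.1535668 × 0.3740 = 0.287170
Relative intensity = 0.287170 / 0.343136 × 100 = 83.69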